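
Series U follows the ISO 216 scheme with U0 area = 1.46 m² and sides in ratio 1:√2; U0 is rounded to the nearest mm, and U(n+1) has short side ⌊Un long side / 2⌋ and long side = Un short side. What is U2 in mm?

Let U0's short side be w mm. w · w√2 = 1.46 m² = 1,460,000 mm², so w ≈ 1016.1 mm and w√2 ≈ 1436.9 mm → U0 = 1016 × 1437 mm.
U1: ⌊1437/2⌋ × 1016 = 718 × 1016 mm
U2: ⌊1016/2⌋ × 718 = 508 × 718 mm

508 × 718 mm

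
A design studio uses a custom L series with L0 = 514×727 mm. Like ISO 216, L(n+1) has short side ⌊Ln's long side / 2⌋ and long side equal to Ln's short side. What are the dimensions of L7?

45 × 64 mm

L1 = 363 × 514 mm (from L0 by 1 halving).
L2: ⌊514/2⌋ × 363 = 257 × 363 mm
L3: ⌊363/2⌋ × 257 = 181 × 257 mm
L4: ⌊257/2⌋ × 181 = 128 × 181 mm
L5: ⌊181/2⌋ × 128 = 90 × 128 mm
L6: ⌊128/2⌋ × 90 = 64 × 90 mm
L7: ⌊90/2⌋ × 64 = 45 × 64 mm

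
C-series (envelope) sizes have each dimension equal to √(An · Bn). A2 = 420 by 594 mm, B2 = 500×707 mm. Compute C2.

458 × 648 mm

Short side: √(420 · 500) = √210000 ≈ 458.3 → 458 mm
Long side: √(594 · 707) = √419958 ≈ 648.0 → 648 mm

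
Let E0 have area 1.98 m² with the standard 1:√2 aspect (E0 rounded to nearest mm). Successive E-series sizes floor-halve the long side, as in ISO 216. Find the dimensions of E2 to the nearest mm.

Let E0's short side be w mm. w · w√2 = 1.98 m² = 1,980,000 mm², so w ≈ 1183.2 mm and w√2 ≈ 1673.4 mm → E0 = 1183 × 1673 mm.
E1: ⌊1673/2⌋ × 1183 = 836 × 1183 mm
E2: ⌊1183/2⌋ × 836 = 591 × 836 mm

591 × 836 mm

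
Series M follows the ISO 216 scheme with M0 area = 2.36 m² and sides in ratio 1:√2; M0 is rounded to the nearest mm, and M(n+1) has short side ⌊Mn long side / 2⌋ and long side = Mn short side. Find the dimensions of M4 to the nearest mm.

Let M0's short side be w mm. w · w√2 = 2.36 m² = 2,360,000 mm², so w ≈ 1291.8 mm and w√2 ≈ 1826.9 mm → M0 = 1292 × 1827 mm.
M1: ⌊1827/2⌋ × 1292 = 913 × 1292 mm
M2: ⌊1292/2⌋ × 913 = 646 × 913 mm
M3: ⌊913/2⌋ × 646 = 456 × 646 mm
M4: ⌊646/2⌋ × 456 = 323 × 456 mm

323 × 456 mm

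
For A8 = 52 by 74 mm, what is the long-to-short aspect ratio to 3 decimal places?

1.423

74 / 52 = 1.423
ISO 216 targets √2 ≈ 1.414; the +0.009 deviation is from mm rounding.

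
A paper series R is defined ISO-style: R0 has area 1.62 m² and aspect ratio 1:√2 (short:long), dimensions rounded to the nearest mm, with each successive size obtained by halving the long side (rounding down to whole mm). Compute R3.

Let R0's short side be w mm. w · w√2 = 1.62 m² = 1,620,000 mm², so w ≈ 1070.3 mm and w√2 ≈ 1513.6 mm → R0 = 1070 × 1514 mm.
R1: ⌊1514/2⌋ × 1070 = 757 × 1070 mm
R2: ⌊1070/2⌋ × 757 = 535 × 757 mm
R3: ⌊757/2⌋ × 535 = 378 × 535 mm

378 × 535 mm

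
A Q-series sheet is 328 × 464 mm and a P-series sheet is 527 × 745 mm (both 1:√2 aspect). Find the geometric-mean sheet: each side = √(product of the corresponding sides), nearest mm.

Short side: √(328 · 527) = √172856 ≈ 415.8 → 416 mm
Long side: √(464 · 745) = √345680 ≈ 587.9 → 588 mm

416 × 588 mm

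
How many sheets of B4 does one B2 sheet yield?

4

B2 = 500 × 707 mm; B4 = 250 × 353 mm.
Each halving step doubles the count; 2 steps from B2 to B4.
2^2 = 4.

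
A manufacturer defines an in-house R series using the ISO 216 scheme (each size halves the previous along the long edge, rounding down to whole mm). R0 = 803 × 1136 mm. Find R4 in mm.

R1: ⌊1136/2⌋ × 803 = 568 × 803 mm
R2: ⌊803/2⌋ × 568 = 401 × 568 mm
R3: ⌊568/2⌋ × 401 = 284 × 401 mm
R4: ⌊401/2⌋ × 284 = 200 × 284 mm

200 × 284 mm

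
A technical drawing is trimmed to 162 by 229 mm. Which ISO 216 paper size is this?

C5 (162 × 229 mm)

Aspect ratio 229/162 ≈ 1.414 — close to the ISO √2 ≈ 1.414.
In the C-series (envelope sizes, between A and B): C5 = 162 × 229 mm.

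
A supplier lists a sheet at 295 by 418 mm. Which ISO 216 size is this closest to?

Aspect ratio 418/295 ≈ 1.417 — close to the ISO √2 ≈ 1.414.
In the A-series (A0 area = 1 m²): A3 = 297 × 420 mm.
Off by 4 mm total — nearest standard size.

A3 (297 × 420 mm)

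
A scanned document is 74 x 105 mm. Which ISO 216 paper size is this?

Aspect ratio 105/74 ≈ 1.419 — close to the ISO √2 ≈ 1.414.
In the A-series (A0 area = 1 m²): A7 = 74 × 105 mm.

A7 (74 × 105 mm)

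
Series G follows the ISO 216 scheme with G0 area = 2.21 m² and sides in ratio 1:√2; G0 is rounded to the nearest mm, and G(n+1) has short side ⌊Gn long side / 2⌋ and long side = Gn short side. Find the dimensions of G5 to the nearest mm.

Let G0's short side be w mm. w · w√2 = 2.21 m² = 2,210,000 mm², so w ≈ 1250.1 mm and w√2 ≈ 1767.9 mm → G0 = 1250 × 1768 mm.
G1: ⌊1768/2⌋ × 1250 = 884 × 1250 mm
G2: ⌊1250/2⌋ × 884 = 625 × 884 mm
G3: ⌊884/2⌋ × 625 = 442 × 625 mm
G4: ⌊625/2⌋ × 442 = 312 × 442 mm
G5: ⌊442/2⌋ × 312 = 221 × 312 mm

221 × 312 mm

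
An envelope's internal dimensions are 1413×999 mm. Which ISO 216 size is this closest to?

B0 (1000 × 1414 mm)

Aspect ratio 1413/999 ≈ 1.414 — close to the ISO √2 ≈ 1.414.
In the B-series (B0 = 1000 × 1414 mm): B0 = 1000 × 1414 mm.
Off by 2 mm total — nearest standard size.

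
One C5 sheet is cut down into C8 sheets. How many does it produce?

8

C5 = 162 × 229 mm; C8 = 57 × 81 mm.
Each halving step doubles the count; 3 steps from C5 to C8.
2^3 = 8.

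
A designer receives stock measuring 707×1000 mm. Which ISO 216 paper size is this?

Aspect ratio 1000/707 ≈ 1.414 — close to the ISO √2 ≈ 1.414.
In the B-series (B0 = 1000 × 1414 mm): B1 = 707 × 1000 mm.

B1 (707 × 1000 mm)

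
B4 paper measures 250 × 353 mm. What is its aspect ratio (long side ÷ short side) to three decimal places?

353 / 250 = 1.412
ISO 216 targets √2 ≈ 1.414; the -0.002 deviation is from mm rounding.

1.412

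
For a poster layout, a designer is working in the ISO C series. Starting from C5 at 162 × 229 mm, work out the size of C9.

40 × 57 mm

C6: ⌊229/2⌋ × 162 = 114 × 162 mm
C7: ⌊162/2⌋ × 114 = 81 × 114 mm
C8: ⌊114/2⌋ × 81 = 57 × 81 mm
C9: ⌊81/2⌋ × 57 = 40 × 57 mm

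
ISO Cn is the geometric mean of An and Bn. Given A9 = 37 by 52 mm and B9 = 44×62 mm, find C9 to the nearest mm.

40 × 57 mm

Short side: √(37 · 44) = √1628 ≈ 40.3 → 40 mm
Long side: √(52 · 62) = √3224 ≈ 56.8 → 57 mm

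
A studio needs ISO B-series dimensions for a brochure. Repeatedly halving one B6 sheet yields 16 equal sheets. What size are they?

16 = 2^4, so 4 halving steps.
B6 → B7 → … → B10 after 4 steps.

B10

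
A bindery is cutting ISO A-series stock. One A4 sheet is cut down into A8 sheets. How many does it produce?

Each ISO step halves the sheet: 1 × A4 → 2 × A5 → 4 × A6 → 8 × A7 → …
From A4 to A8 is 4 halving steps: 2^4 = 16.

16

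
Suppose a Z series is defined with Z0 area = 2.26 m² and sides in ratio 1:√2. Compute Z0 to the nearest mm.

1264 × 1788 mm

Let the short side be w mm. Then w · w√2 = 2.26 m² = 2,260,000 mm².
w² = 2,260,000/√2, so w ≈ 1264.1 mm; long side = w√2 ≈ 1787.8 mm.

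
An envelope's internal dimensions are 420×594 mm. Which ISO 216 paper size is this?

Aspect ratio 594/420 ≈ 1.414 — close to the ISO √2 ≈ 1.414.
In the A-series (A0 area = 1 m²): A2 = 420 × 594 mm.

A2 (420 × 594 mm)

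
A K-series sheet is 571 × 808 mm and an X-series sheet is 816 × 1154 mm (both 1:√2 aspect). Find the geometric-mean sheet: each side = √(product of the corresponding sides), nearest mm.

Short side: √(571 · 816) = √465936 ≈ 682.6 → 683 mm
Long side: √(808 · 1154) = √932432 ≈ 965.6 → 966 mm

683 × 966 mm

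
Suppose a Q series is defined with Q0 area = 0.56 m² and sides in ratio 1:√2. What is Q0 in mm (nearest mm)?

629 × 890 mm

Let the short side be w mm. Then w · w√2 = 0.56 m² = 560,000 mm².
w² = 560,000/√2, so w ≈ 629.3 mm; long side = w√2 ≈ 889.9 mm.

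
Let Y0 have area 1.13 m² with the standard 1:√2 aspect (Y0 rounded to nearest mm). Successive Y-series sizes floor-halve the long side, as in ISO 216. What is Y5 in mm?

158 × 223 mm

Let Y0's short side be w mm. w · w√2 = 1.13 m² = 1,130,000 mm², so w ≈ 893.9 mm and w√2 ≈ 1264.1 mm → Y0 = 894 × 1264 mm.
Y1: ⌊1264/2⌋ × 894 = 632 × 894 mm
Y2: ⌊894/2⌋ × 632 = 447 × 632 mm
Y3: ⌊632/2⌋ × 447 = 316 × 447 mm
Y4: ⌊447/2⌋ × 316 = 223 × 316 mm
Y5: ⌊316/2⌋ × 223 = 158 × 223 mm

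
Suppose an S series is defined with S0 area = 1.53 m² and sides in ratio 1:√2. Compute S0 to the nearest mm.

Let the short side be w mm. Then w · w√2 = 1.53 m² = 1,530,000 mm².
w² = 1,530,000/√2, so w ≈ 1040.1 mm; long side = w√2 ≈ 1471.0 mm.

1040 × 1471 mm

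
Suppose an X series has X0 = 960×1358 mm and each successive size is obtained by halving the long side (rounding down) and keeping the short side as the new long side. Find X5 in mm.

X1 = 679 × 960 mm (from X0 by 1 halving).
X2: ⌊960/2⌋ × 679 = 480 × 679 mm
X3: ⌊679/2⌋ × 480 = 339 × 480 mm
X4: ⌊480/2⌋ × 339 = 240 × 339 mm
X5: ⌊339/2⌋ × 240 = 169 × 240 mm

169 × 240 mm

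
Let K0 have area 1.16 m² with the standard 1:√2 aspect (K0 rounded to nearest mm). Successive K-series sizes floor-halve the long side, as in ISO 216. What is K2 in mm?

Let K0's short side be w mm. w · w√2 = 1.16 m² = 1,160,000 mm², so w ≈ 905.7 mm and w√2 ≈ 1280.8 mm → K0 = 906 × 1281 mm.
K1: ⌊1281/2⌋ × 906 = 640 × 906 mm
K2: ⌊906/2⌋ × 640 = 453 × 640 mm

453 × 640 mm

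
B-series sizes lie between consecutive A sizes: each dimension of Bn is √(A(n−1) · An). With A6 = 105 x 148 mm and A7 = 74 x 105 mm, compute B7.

Short side: √(105 · 74) = √7770 ≈ 88.1 → 88 mm
Long side: √(148 · 105) = √15540 ≈ 124.7 → 125 mm

88 × 125 mm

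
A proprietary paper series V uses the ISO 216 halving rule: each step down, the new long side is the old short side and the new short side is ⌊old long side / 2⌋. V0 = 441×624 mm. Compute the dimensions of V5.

78 × 110 mm

V1 = 312 × 441 mm (from V0 by 1 halving).
V2: ⌊441/2⌋ × 312 = 220 × 312 mm
V3: ⌊312/2⌋ × 220 = 156 × 220 mm
V4: ⌊220/2⌋ × 156 = 110 × 156 mm
V5: ⌊156/2⌋ × 110 = 78 × 110 mm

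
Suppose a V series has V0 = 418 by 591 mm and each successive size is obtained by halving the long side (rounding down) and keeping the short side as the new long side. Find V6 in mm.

52 × 73 mm

V1: ⌊591/2⌋ × 418 = 295 × 418 mm
V2: ⌊418/2⌋ × 295 = 209 × 295 mm
V3: ⌊295/2⌋ × 209 = 147 × 209 mm
V4: ⌊209/2⌋ × 147 = 104 × 147 mm
V5: ⌊147/2⌋ × 104 = 73 × 104 mm
V6: ⌊104/2⌋ × 73 = 52 × 73 mm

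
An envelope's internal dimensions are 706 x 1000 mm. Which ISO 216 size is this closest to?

Aspect ratio 1000/706 ≈ 1.416 — close to the ISO √2 ≈ 1.414.
In the B-series (B0 = 1000 × 1414 mm): B1 = 707 × 1000 mm.
Off by 1 mm total — nearest standard size.

B1 (707 × 1000 mm)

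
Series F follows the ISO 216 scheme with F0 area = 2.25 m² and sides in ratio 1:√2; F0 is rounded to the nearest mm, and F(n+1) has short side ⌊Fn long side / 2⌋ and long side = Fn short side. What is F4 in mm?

Let F0's short side be w mm. w · w√2 = 2.25 m² = 2,250,000 mm², so w ≈ 1261.3 mm and w√2 ≈ 1783.8 mm → F0 = 1261 × 1784 mm.
F1: ⌊1784/2⌋ × 1261 = 892 × 1261 mm
F2: ⌊1261/2⌋ × 892 = 630 × 892 mm
F3: ⌊892/2⌋ × 630 = 446 × 630 mm
F4: ⌊630/2⌋ × 446 = 315 × 446 mm

315 × 446 mm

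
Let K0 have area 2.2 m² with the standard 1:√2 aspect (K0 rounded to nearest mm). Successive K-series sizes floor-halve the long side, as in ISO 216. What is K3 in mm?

Let K0's short side be w mm. w · w√2 = 2.2 m² = 2,200,000 mm², so w ≈ 1247.3 mm and w√2 ≈ 1763.9 mm → K0 = 1247 × 1764 mm.
K1: ⌊1764/2⌋ × 1247 = 882 × 1247 mm
K2: ⌊1247/2⌋ × 882 = 623 × 882 mm
K3: ⌊882/2⌋ × 623 = 441 × 623 mm

441 × 623 mm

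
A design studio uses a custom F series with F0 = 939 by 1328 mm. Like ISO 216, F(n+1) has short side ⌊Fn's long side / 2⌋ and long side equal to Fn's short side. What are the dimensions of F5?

166 × 234 mm

F1 = 664 × 939 mm (from F0 by 1 halving).
F2: ⌊939/2⌋ × 664 = 469 × 664 mm
F3: ⌊664/2⌋ × 469 = 332 × 469 mm
F4: ⌊469/2⌋ × 332 = 234 × 332 mm
F5: ⌊332/2⌋ × 234 = 166 × 234 mm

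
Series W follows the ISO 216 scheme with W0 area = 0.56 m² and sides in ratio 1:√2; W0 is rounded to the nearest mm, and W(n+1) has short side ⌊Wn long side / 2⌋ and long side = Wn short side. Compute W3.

Let W0's short side be w mm. w · w√2 = 0.56 m² = 560,000 mm², so w ≈ 629.3 mm and w√2 ≈ 889.9 mm → W0 = 629 × 890 mm.
W1: ⌊890/2⌋ × 629 = 445 × 629 mm
W2: ⌊629/2⌋ × 445 = 314 × 445 mm
W3: ⌊445/2⌋ × 314 = 222 × 314 mm

222 × 314 mm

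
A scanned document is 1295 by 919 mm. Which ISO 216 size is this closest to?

Aspect ratio 1295/919 ≈ 1.409 — close to the ISO √2 ≈ 1.414.
In the C-series (envelope sizes, between A and B): C0 = 917 × 1297 mm.
Off by 4 mm total — nearest standard size.

C0 (917 × 1297 mm)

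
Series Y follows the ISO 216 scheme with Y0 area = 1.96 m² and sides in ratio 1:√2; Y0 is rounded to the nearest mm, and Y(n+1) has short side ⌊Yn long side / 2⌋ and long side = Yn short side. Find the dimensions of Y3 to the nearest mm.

Let Y0's short side be w mm. w · w√2 = 1.96 m² = 1,960,000 mm², so w ≈ 1177.3 mm and w√2 ≈ 1664.9 mm → Y0 = 1177 × 1665 mm.
Y1: ⌊1665/2⌋ × 1177 = 832 × 1177 mm
Y2: ⌊1177/2⌋ × 832 = 588 × 832 mm
Y3: ⌊832/2⌋ × 588 = 416 × 588 mm

416 × 588 mm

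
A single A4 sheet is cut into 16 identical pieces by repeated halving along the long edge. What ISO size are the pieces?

A8

16 = 2^4, so 4 halving steps.
A4 → A5 → … → A8 after 4 steps.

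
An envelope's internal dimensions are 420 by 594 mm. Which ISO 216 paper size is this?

Aspect ratio 594/420 ≈ 1.414 — close to the ISO √2 ≈ 1.414.
In the A-series (A0 area = 1 m²): A2 = 420 × 594 mm.

A2 (420 × 594 mm)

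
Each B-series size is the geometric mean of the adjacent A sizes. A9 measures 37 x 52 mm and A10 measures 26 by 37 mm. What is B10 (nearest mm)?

Short side: √(37 · 26) = √962 ≈ 31.0 → 31 mm
Long side: √(52 · 37) = √1924 ≈ 43.9 → 44 mm

31 × 44 mm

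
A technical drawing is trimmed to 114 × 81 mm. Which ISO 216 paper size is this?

C7 (81 × 114 mm)

Aspect ratio 114/81 ≈ 1.407 — close to the ISO √2 ≈ 1.414.
In the C-series (envelope sizes, between A and B): C7 = 81 × 114 mm.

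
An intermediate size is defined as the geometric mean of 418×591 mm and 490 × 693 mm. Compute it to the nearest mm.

453 × 640 mm

Short side: √(418 · 490) = √204820 ≈ 452.6 → 453 mm
Long side: √(591 · 693) = √409563 ≈ 640.0 → 640 mm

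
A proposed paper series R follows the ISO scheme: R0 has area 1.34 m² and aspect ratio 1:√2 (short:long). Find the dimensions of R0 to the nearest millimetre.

973 × 1377 mm

Let the short side be w mm. Then w · w√2 = 1.34 m² = 1,340,000 mm².
w² = 1,340,000/√2, so w ≈ 973.4 mm; long side = w√2 ≈ 1376.6 mm.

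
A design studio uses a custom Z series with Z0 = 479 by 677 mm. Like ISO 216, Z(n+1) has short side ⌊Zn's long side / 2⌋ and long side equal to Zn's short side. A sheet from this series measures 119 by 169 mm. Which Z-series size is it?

Z4

Z0: 479 × 677 mm
Z1: 338 × 479 mm
Z2: 239 × 338 mm
Z3: 169 × 239 mm
Z4: 119 × 169 mm
Z5: 84 × 119 mm
→ matches Z4.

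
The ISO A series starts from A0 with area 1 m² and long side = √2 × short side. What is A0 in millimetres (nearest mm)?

Let the short side be w mm. Then the long side is w√2 and w · w√2 = 10⁶ mm².
w² = 10⁶/√2, so w = 1000 / 2^(1/4) ≈ 840.9 mm; long side = 1000 · 2^(1/4) ≈ 1189.2 mm.

841 × 1189 mm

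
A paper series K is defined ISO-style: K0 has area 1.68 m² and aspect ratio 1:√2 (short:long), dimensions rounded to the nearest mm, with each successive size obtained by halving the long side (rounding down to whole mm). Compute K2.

545 × 770 mm

Let K0's short side be w mm. w · w√2 = 1.68 m² = 1,680,000 mm², so w ≈ 1089.9 mm and w√2 ≈ 1541.4 mm → K0 = 1090 × 1541 mm.
K1: ⌊1541/2⌋ × 1090 = 770 × 1090 mm
K2: ⌊1090/2⌋ × 770 = 545 × 770 mm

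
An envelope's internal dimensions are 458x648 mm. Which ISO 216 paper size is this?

Aspect ratio 648/458 ≈ 1.415 — close to the ISO √2 ≈ 1.414.
In the C-series (envelope sizes, between A and B): C2 = 458 × 648 mm.

C2 (458 × 648 mm)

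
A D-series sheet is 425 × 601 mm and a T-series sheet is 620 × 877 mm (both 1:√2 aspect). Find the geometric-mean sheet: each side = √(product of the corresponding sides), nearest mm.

513 × 726 mm

Short side: √(425 · 620) = √263500 ≈ 513.3 → 513 mm
Long side: √(601 · 877) = √527077 ≈ 726.0 → 726 mm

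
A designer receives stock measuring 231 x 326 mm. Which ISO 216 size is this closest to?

C4 (229 × 324 mm)

Aspect ratio 326/231 ≈ 1.411 — close to the ISO √2 ≈ 1.414.
In the C-series (envelope sizes, between A and B): C4 = 229 × 324 mm.
Off by 4 mm total — nearest standard size.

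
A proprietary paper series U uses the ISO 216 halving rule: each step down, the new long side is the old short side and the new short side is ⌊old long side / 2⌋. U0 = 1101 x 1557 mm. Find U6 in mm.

137 × 194 mm

U1 = 778 × 1101 mm (from U0 by 1 halving).
U2: ⌊1101/2⌋ × 778 = 550 × 778 mm
U3: ⌊778/2⌋ × 550 = 389 × 550 mm
U4: ⌊550/2⌋ × 389 = 275 × 389 mm
U5: ⌊389/2⌋ × 275 = 194 × 275 mm
U6: ⌊275/2⌋ × 194 = 137 × 194 mm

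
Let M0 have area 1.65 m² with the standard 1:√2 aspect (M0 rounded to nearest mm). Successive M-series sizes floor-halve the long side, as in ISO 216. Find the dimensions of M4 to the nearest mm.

270 × 382 mm

Let M0's short side be w mm. w · w√2 = 1.65 m² = 1,650,000 mm², so w ≈ 1080.2 mm and w√2 ≈ 1527.6 mm → M0 = 1080 × 1528 mm.
M1: ⌊1528/2⌋ × 1080 = 764 × 1080 mm
M2: ⌊1080/2⌋ × 764 = 540 × 764 mm
M3: ⌊764/2⌋ × 540 = 382 × 540 mm
M4: ⌊540/2⌋ × 382 = 270 × 382 mm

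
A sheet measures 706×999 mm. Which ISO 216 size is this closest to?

B1 (707 × 1000 mm)

Aspect ratio 999/706 ≈ 1.415 — close to the ISO √2 ≈ 1.414.
In the B-series (B0 = 1000 × 1414 mm): B1 = 707 × 1000 mm.
Off by 2 mm total — nearest standard size.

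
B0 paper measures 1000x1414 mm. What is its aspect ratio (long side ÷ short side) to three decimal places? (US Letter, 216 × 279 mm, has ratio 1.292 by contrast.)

1.414

1414 / 1000 = 1.414
Matches √2 ≈ 1.414 — the ISO 216 defining ratio.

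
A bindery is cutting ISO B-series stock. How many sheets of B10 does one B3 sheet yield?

Each ISO step halves the sheet: 1 × B3 → 2 × B4 → 4 × B5 → 8 × B6 → …
From B3 to B10 is 7 halving steps: 2^7 = 128.

128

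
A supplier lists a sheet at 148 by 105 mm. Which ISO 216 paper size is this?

Aspect ratio 148/105 ≈ 1.410 — close to the ISO √2 ≈ 1.414.
In the A-series (A0 area = 1 m²): A6 = 105 × 148 mm.

A6 (105 × 148 mm)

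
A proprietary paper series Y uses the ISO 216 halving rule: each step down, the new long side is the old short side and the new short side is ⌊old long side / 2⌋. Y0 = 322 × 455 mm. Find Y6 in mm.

Y1: ⌊455/2⌋ × 322 = 227 × 322 mm
Y2: ⌊322/2⌋ × 227 = 161 × 227 mm
Y3: ⌊227/2⌋ × 161 = 113 × 161 mm
Y4: ⌊161/2⌋ × 113 = 80 × 113 mm
Y5: ⌊113/2⌋ × 80 = 56 × 80 mm
Y6: ⌊80/2⌋ × 56 = 40 × 56 mm

40 × 56 mm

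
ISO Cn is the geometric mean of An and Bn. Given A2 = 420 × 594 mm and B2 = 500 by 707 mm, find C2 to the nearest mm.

458 × 648 mm

Short side: √(420 · 500) = √210000 ≈ 458.3 → 458 mm
Long side: √(594 · 707) = √419958 ≈ 648.0 → 648 mm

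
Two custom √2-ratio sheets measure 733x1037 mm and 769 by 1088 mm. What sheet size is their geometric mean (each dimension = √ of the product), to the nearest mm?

751 × 1062 mm

Short side: √(733 · 769) = √563677 ≈ 750.8 → 751 mm
Long side: √(1037 · 1088) = √1128256 ≈ 1062.2 → 1062 mm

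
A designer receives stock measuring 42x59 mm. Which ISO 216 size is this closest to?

C9 (40 × 57 mm)

Aspect ratio 59/42 ≈ 1.405 — close to the ISO √2 ≈ 1.414.
In the C-series (envelope sizes, between A and B): C9 = 40 × 57 mm.
Off by 4 mm total — nearest standard size.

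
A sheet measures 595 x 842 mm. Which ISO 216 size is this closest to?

Aspect ratio 842/595 ≈ 1.415 — close to the ISO √2 ≈ 1.414.
In the A-series (A0 area = 1 m²): A1 = 594 × 841 mm.
Off by 2 mm total — nearest standard size.

A1 (594 × 841 mm)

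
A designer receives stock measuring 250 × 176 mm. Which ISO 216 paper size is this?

Aspect ratio 250/176 ≈ 1.420 — close to the ISO √2 ≈ 1.414.
In the B-series (B0 = 1000 × 1414 mm): B5 = 176 × 250 mm.

B5 (176 × 250 mm)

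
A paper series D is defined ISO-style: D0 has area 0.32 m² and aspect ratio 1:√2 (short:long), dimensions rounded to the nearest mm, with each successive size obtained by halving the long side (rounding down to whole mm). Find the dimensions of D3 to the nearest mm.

168 × 238 mm

Let D0's short side be w mm. w · w√2 = 0.32 m² = 320,000 mm², so w ≈ 475.7 mm and w√2 ≈ 672.7 mm → D0 = 476 × 673 mm.
D1: ⌊673/2⌋ × 476 = 336 × 476 mm
D2: ⌊476/2⌋ × 336 = 238 × 336 mm
D3: ⌊336/2⌋ × 238 = 168 × 238 mm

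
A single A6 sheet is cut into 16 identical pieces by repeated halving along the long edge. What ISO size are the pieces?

A10

16 = 2^4, so 4 halving steps.
A6 → A7 → … → A10 after 4 steps.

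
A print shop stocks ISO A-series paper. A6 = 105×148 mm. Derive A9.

37 × 52 mm

A7: ⌊148/2⌋ × 105 = 74 × 105 mm
A8: ⌊105/2⌋ × 74 = 52 × 74 mm
A9: ⌊74/2⌋ × 52 = 37 × 52 mm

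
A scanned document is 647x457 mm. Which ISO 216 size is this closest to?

C2 (458 × 648 mm)

Aspect ratio 647/457 ≈ 1.416 — close to the ISO √2 ≈ 1.414.
In the C-series (envelope sizes, between A and B): C2 = 458 × 648 mm.
Off by 2 mm total — nearest standard size.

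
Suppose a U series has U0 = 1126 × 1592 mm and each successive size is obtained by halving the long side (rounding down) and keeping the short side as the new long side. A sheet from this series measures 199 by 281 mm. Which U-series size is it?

U5

U0: 1126 × 1592 mm
U1: 796 × 1126 mm
U2: 563 × 796 mm
U3: 398 × 563 mm
U4: 281 × 398 mm
U5: 199 × 281 mm
U6: 140 × 199 mm
→ matches U5.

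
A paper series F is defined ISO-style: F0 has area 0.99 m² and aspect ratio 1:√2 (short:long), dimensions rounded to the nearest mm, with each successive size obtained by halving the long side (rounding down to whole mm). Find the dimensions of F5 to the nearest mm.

Let F0's short side be w mm. w · w√2 = 0.99 m² = 990,000 mm², so w ≈ 836.7 mm and w√2 ≈ 1183.2 mm → F0 = 837 × 1183 mm.
F1: ⌊1183/2⌋ × 837 = 591 × 837 mm
F2: ⌊837/2⌋ × 591 = 418 × 591 mm
F3: ⌊591/2⌋ × 418 = 295 × 418 mm
F4: ⌊418/2⌋ × 295 = 209 × 295 mm
F5: ⌊295/2⌋ × 209 = 147 × 209 mm

147 × 209 mm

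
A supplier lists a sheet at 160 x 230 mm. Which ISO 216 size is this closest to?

Aspect ratio 230/160 ≈ 1.438 (ISO target is √2 ≈ 1.414).
In the C-series (envelope sizes, between A and B): C5 = 162 × 229 mm.
Off by 3 mm total — nearest standard size.

C5 (162 × 229 mm)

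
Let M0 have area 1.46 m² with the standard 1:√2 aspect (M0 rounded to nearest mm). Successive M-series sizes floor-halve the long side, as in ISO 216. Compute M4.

254 × 359 mm

Let M0's short side be w mm. w · w√2 = 1.46 m² = 1,460,000 mm², so w ≈ 1016.1 mm and w√2 ≈ 1436.9 mm → M0 = 1016 × 1437 mm.
M1: ⌊1437/2⌋ × 1016 = 718 × 1016 mm
M2: ⌊1016/2⌋ × 718 = 508 × 718 mm
M3: ⌊718/2⌋ × 508 = 359 × 508 mm
M4: ⌊508/2⌋ × 359 = 254 × 359 mm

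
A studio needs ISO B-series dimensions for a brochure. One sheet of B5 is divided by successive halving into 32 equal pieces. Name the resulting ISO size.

32 = 2^5, so 5 halving steps.
B5 → B6 → … → B10 after 5 steps.

B10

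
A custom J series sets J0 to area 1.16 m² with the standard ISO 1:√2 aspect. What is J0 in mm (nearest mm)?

906 × 1281 mm

Let the short side be w mm. Then w · w√2 = 1.16 m² = 1,160,000 mm².
w² = 1,160,000/√2, so w ≈ 905.7 mm; long side = w√2 ≈ 1280.8 mm.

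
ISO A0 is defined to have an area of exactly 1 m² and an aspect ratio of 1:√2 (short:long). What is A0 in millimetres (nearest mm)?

841 × 1189 mm

Let the short side be w mm. Then the long side is w√2 and w · w√2 = 10⁶ mm².
w² = 10⁶/√2, so w = 1000 / 2^(1/4) ≈ 840.9 mm; long side = 1000 · 2^(1/4) ≈ 1189.2 mm.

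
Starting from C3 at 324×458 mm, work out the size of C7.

81 × 114 mm

C4: ⌊458/2⌋ × 324 = 229 × 324 mm
C5: ⌊324/2⌋ × 229 = 162 × 229 mm
C6: ⌊229/2⌋ × 162 = 114 × 162 mm
C7: ⌊162/2⌋ × 114 = 81 × 114 mm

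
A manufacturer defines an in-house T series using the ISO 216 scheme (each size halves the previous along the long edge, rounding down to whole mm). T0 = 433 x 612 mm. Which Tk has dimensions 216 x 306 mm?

T0: 433 × 612 mm
T1: 306 × 433 mm
T2: 216 × 306 mm
T3: 153 × 216 mm
→ matches T2.

T2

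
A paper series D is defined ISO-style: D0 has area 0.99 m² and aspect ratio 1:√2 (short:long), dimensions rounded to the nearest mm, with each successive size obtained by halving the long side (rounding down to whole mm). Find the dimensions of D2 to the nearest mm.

Let D0's short side be w mm. w · w√2 = 0.99 m² = 990,000 mm², so w ≈ 836.7 mm and w√2 ≈ 1183.2 mm → D0 = 837 × 1183 mm.
D1: ⌊1183/2⌋ × 837 = 591 × 837 mm
D2: ⌊837/2⌋ × 591 = 418 × 591 mm

418 × 591 mm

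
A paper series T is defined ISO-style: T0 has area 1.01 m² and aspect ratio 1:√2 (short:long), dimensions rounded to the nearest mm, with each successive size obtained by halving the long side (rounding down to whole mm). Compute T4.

211 × 298 mm

Let T0's short side be w mm. w · w√2 = 1.01 m² = 1,010,000 mm², so w ≈ 845.1 mm and w√2 ≈ 1195.1 mm → T0 = 845 × 1195 mm.
T1: ⌊1195/2⌋ × 845 = 597 × 845 mm
T2: ⌊845/2⌋ × 597 = 422 × 597 mm
T3: ⌊597/2⌋ × 422 = 298 × 422 mm
T4: ⌊422/2⌋ × 298 = 211 × 298 mm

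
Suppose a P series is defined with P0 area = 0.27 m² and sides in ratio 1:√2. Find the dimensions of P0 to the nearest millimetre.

437 × 618 mm

Let the short side be w mm. Then w · w√2 = 0.27 m² = 270,000 mm².
w² = 270,000/√2, so w ≈ 436.9 mm; long side = w√2 ≈ 617.9 mm.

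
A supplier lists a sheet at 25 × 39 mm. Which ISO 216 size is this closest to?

Aspect ratio 39/25 ≈ 1.560 (ISO target is √2 ≈ 1.414).
In the A-series (A0 area = 1 m²): A10 = 26 × 37 mm.
Off by 3 mm total — nearest standard size.

A10 (26 × 37 mm)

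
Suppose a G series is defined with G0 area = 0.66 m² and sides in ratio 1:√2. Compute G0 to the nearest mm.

Let the short side be w mm. Then w · w√2 = 0.66 m² = 660,000 mm².
w² = 660,000/√2, so w ≈ 683.1 mm; long side = w√2 ≈ 966.1 mm.

683 × 966 mm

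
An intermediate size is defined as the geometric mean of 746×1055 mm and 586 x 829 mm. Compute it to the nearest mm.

Short side: √(746 · 586) = √437156 ≈ 661.2 → 661 mm
Long side: √(1055 · 829) = √874595 ≈ 935.2 → 935 mm

661 × 935 mm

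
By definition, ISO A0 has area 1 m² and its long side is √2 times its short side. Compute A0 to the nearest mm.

Let the short side be w mm. Then the long side is w√2 and w · w√2 = 10⁶ mm².
w² = 10⁶/√2, so w = 1000 / 2^(1/4) ≈ 840.9 mm; long side = 1000 · 2^(1/4) ≈ 1189.2 mm.

841 × 1189 mm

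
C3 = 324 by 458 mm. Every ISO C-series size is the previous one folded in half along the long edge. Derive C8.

57 × 81 mm

C4: ⌊458/2⌋ × 324 = 229 × 324 mm
C5: ⌊324/2⌋ × 229 = 162 × 229 mm
C6: ⌊229/2⌋ × 162 = 114 × 162 mm
C7: ⌊162/2⌋ × 114 = 81 × 114 mm
C8: ⌊114/2⌋ × 81 = 57 × 81 mm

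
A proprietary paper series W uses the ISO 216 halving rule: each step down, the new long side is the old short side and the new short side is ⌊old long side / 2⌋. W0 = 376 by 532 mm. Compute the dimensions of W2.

188 × 266 mm

W1: ⌊532/2⌋ × 376 = 266 × 376 mm
W2: ⌊376/2⌋ × 266 = 188 × 266 mm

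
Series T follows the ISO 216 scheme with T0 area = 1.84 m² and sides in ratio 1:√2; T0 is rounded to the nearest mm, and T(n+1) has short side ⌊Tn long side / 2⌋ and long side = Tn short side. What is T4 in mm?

Let T0's short side be w mm. w · w√2 = 1.84 m² = 1,840,000 mm², so w ≈ 1140.6 mm and w√2 ≈ 1613.1 mm → T0 = 1141 × 1613 mm.
T1: ⌊1613/2⌋ × 1141 = 806 × 1141 mm
T2: ⌊1141/2⌋ × 806 = 570 × 806 mm
T3: ⌊806/2⌋ × 570 = 403 × 570 mm
T4: ⌊570/2⌋ × 403 = 285 × 403 mm

285 × 403 mm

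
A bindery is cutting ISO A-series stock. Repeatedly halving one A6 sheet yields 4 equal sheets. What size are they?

A8

4 = 2^2, so 2 halving steps.
A6 → A7 → … → A8 after 2 steps.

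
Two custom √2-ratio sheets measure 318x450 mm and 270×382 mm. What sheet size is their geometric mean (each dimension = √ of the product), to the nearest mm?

Short side: √(318 · 270) = √85860 ≈ 293.0 → 293 mm
Long side: √(450 · 382) = √171900 ≈ 414.6 → 415 mm

293 × 415 mm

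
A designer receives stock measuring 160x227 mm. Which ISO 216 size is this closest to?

Aspect ratio 227/160 ≈ 1.419 — close to the ISO √2 ≈ 1.414.
In the C-series (envelope sizes, between A and B): C5 = 162 × 229 mm.
Off by 4 mm total — nearest standard size.

C5 (162 × 229 mm)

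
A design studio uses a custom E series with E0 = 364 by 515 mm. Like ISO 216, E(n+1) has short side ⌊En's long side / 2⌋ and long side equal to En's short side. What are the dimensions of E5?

E1: ⌊515/2⌋ × 364 = 257 × 364 mm
E2: ⌊364/2⌋ × 257 = 182 × 257 mm
E3: ⌊257/2⌋ × 182 = 128 × 182 mm
E4: ⌊182/2⌋ × 128 = 91 × 128 mm
E5: ⌊128/2⌋ × 91 = 64 × 91 mm

64 × 91 mm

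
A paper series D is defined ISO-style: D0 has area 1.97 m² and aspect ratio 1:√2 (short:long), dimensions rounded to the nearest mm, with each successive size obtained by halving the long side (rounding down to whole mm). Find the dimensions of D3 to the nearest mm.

Let D0's short side be w mm. w · w√2 = 1.97 m² = 1,970,000 mm², so w ≈ 1180.3 mm and w√2 ≈ 1669.1 mm → D0 = 1180 × 1669 mm.
D1: ⌊1669/2⌋ × 1180 = 834 × 1180 mm
D2: ⌊1180/2⌋ × 834 = 590 × 834 mm
D3: ⌊834/2⌋ × 590 = 417 × 590 mm

417 × 590 mm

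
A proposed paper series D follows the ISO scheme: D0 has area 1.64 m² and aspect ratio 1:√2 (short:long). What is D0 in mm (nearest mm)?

1077 × 1523 mm

Let the short side be w mm. Then w · w√2 = 1.64 m² = 1,640,000 mm².
w² = 1,640,000/√2, so w ≈ 1076.9 mm; long side = w√2 ≈ 1522.9 mm.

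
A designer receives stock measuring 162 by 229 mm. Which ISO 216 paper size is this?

Aspect ratio 229/162 ≈ 1.414 — close to the ISO √2 ≈ 1.414.
In the C-series (envelope sizes, between A and B): C5 = 162 × 229 mm.

C5 (162 × 229 mm)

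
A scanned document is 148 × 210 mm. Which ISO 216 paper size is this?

A5 (148 × 210 mm)

Aspect ratio 210/148 ≈ 1.419 — close to the ISO √2 ≈ 1.414.
In the A-series (A0 area = 1 m²): A5 = 148 × 210 mm.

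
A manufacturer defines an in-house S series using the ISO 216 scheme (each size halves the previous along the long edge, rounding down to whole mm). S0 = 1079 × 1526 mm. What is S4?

269 × 381 mm

S1: ⌊1526/2⌋ × 1079 = 763 × 1079 mm
S2: ⌊1079/2⌋ × 763 = 539 × 763 mm
S3: ⌊763/2⌋ × 539 = 381 × 539 mm
S4: ⌊539/2⌋ × 381 = 269 × 381 mm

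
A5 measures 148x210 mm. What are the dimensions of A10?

26 × 37 mm

A6: ⌊210/2⌋ × 148 = 105 × 148 mm
A7: ⌊148/2⌋ × 105 = 74 × 105 mm
A8: ⌊105/2⌋ × 74 = 52 × 74 mm
A9: ⌊74/2⌋ × 52 = 37 × 52 mm
A10: ⌊52/2⌋ × 37 = 26 × 37 mm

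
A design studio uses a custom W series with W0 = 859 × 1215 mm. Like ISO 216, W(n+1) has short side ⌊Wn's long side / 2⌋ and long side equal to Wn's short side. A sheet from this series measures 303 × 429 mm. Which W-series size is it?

W3

W0: 859 × 1215 mm
W1: 607 × 859 mm
W2: 429 × 607 mm
W3: 303 × 429 mm
W4: 214 × 303 mm
→ matches W3.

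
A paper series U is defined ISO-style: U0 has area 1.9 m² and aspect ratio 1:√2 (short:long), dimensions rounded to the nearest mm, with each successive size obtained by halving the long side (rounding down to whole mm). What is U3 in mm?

409 × 579 mm

Let U0's short side be w mm. w · w√2 = 1.9 m² = 1,900,000 mm², so w ≈ 1159.1 mm and w√2 ≈ 1639.2 mm → U0 = 1159 × 1639 mm.
U1: ⌊1639/2⌋ × 1159 = 819 × 1159 mm
U2: ⌊1159/2⌋ × 819 = 579 × 819 mm
U3: ⌊819/2⌋ × 579 = 409 × 579 mm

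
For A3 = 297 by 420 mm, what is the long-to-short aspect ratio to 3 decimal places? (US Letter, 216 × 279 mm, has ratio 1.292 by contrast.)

1.414

420 / 297 = 1.414
Matches √2 ≈ 1.414 — the ISO 216 defining ratio.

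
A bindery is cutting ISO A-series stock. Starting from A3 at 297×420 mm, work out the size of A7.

A4: ⌊420/2⌋ × 297 = 210 × 297 mm
A5: ⌊297/2⌋ × 210 = 148 × 210 mm
A6: ⌊210/2⌋ × 148 = 105 × 148 mm
A7: ⌊148/2⌋ × 105 = 74 × 105 mm

74 × 105 mm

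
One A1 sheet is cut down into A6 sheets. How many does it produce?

32

Each ISO step halves the sheet: 1 × A1 → 2 × A2 → 4 × A3 → 8 × A4 → …
From A1 to A6 is 5 halving steps: 2^5 = 32.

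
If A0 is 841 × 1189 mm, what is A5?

A1: ⌊1189/2⌋ × 841 = 594 × 841 mm
A2: ⌊841/2⌋ × 594 = 420 × 594 mm
A3: ⌊594/2⌋ × 420 = 297 × 420 mm
A4: ⌊420/2⌋ × 297 = 210 × 297 mm
A5: ⌊297/2⌋ × 210 = 148 × 210 mm

148 × 210 mm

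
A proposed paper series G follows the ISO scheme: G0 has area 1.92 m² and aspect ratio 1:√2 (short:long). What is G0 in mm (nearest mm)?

1165 × 1648 mm

Let the short side be w mm. Then w · w√2 = 1.92 m² = 1,920,000 mm².
w² = 1,920,000/√2, so w ≈ 1165.2 mm; long side = w√2 ≈ 1647.8 mm.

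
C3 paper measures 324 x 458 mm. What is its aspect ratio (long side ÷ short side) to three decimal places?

458 / 324 = 1.414
Matches √2 ≈ 1.414 — the ISO 216 defining ratio.

1.414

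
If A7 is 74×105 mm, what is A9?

A8: ⌊105/2⌋ × 74 = 52 × 74 mm
A9: ⌊74/2⌋ × 52 = 37 × 52 mm

37 × 52 mm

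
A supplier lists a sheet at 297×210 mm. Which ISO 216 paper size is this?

Aspect ratio 297/210 ≈ 1.414 — close to the ISO √2 ≈ 1.414.
In the A-series (A0 area = 1 m²): A4 = 210 × 297 mm.

A4 (210 × 297 mm)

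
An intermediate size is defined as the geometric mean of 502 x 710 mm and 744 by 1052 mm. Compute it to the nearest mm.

Short side: √(502 · 744) = √373488 ≈ 611.1 → 611 mm
Long side: √(710 · 1052) = √746920 ≈ 864.2 → 864 mm

611 × 864 mm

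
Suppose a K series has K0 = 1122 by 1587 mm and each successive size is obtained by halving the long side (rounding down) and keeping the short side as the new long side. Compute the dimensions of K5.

198 × 280 mm

K1: ⌊1587/2⌋ × 1122 = 793 × 1122 mm
K2: ⌊1122/2⌋ × 793 = 561 × 793 mm
K3: ⌊793/2⌋ × 561 = 396 × 561 mm
K4: ⌊561/2⌋ × 396 = 280 × 396 mm
K5: ⌊396/2⌋ × 280 = 198 × 280 mm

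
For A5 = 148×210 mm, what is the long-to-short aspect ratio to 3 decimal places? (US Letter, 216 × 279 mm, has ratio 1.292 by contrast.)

210 / 148 = 1.419
ISO 216 targets √2 ≈ 1.414; the +0.005 deviation is from mm rounding.

1.419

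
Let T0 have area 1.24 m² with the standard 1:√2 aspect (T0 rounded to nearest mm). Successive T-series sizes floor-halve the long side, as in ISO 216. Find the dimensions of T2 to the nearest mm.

468 × 662 mm

Let T0's short side be w mm. w · w√2 = 1.24 m² = 1,240,000 mm², so w ≈ 936.4 mm and w√2 ≈ 1324.2 mm → T0 = 936 × 1324 mm.
T1: ⌊1324/2⌋ × 936 = 662 × 936 mm
T2: ⌊936/2⌋ × 662 = 468 × 662 mm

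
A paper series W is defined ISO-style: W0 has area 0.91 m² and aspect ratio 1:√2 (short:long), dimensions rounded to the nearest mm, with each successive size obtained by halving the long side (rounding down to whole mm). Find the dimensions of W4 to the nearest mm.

Let W0's short side be w mm. w · w√2 = 0.91 m² = 910,000 mm², so w ≈ 802.2 mm and w√2 ≈ 1134.4 mm → W0 = 802 × 1134 mm.
W1: ⌊1134/2⌋ × 802 = 567 × 802 mm
W2: ⌊802/2⌋ × 567 = 401 × 567 mm
W3: ⌊567/2⌋ × 401 = 283 × 401 mm
W4: ⌊401/2⌋ × 283 = 200 × 283 mm

200 × 283 mm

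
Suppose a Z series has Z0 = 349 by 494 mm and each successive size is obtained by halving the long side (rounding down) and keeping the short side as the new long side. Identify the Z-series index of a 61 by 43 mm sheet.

Z0: 349 × 494 mm
Z1: 247 × 349 mm
Z2: 174 × 247 mm
Z3: 123 × 174 mm
Z4: 87 × 123 mm
Z5: 61 × 87 mm
Z6: 43 × 61 mm
Z7: 30 × 43 mm
→ matches Z6.

Z6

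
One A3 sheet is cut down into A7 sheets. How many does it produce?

A3 = 297 × 420 mm; A7 = 74 × 105 mm.
Each halving step doubles the count; 4 steps from A3 to A7.
2^4 = 16.

16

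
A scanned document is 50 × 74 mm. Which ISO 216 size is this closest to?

Aspect ratio 74/50 ≈ 1.480 (ISO target is √2 ≈ 1.414).
In the A-series (A0 area = 1 m²): A8 = 52 × 74 mm.
Off by 2 mm total — nearest standard size.

A8 (52 × 74 mm)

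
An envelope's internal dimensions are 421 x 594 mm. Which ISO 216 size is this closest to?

Aspect ratio 594/421 ≈ 1.411 — close to the ISO √2 ≈ 1.414.
In the A-series (A0 area = 1 m²): A2 = 420 × 594 mm.
Off by 1 mm total — nearest standard size.

A2 (420 × 594 mm)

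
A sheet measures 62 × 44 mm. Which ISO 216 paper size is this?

B9 (44 × 62 mm)

Aspect ratio 62/44 ≈ 1.409 — close to the ISO √2 ≈ 1.414.
In the B-series (B0 = 1000 × 1414 mm): B9 = 44 × 62 mm.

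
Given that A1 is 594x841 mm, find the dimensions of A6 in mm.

105 × 148 mm

A2: ⌊841/2⌋ × 594 = 420 × 594 mm
A3: ⌊594/2⌋ × 420 = 297 × 420 mm
A4: ⌊420/2⌋ × 297 = 210 × 297 mm
A5: ⌊297/2⌋ × 210 = 148 × 210 mm
A6: ⌊210/2⌋ × 148 = 105 × 148 mm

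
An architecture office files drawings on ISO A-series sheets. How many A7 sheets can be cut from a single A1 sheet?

64

Each ISO step halves the sheet: 1 × A1 → 2 × A2 → 4 × A3 → 8 × A4 → …
From A1 to A7 is 6 halving steps: 2^6 = 64.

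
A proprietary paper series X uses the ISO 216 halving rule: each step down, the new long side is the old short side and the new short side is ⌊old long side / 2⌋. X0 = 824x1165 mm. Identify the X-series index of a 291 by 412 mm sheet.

X0: 824 × 1165 mm
X1: 582 × 824 mm
X2: 412 × 582 mm
X3: 291 × 412 mm
X4: 206 × 291 mm
→ matches X3.

X3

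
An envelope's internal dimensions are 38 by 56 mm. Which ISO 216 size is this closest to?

C9 (40 × 57 mm)

Aspect ratio 56/38 ≈ 1.474 (ISO target is √2 ≈ 1.414).
In the C-series (envelope sizes, between A and B): C9 = 40 × 57 mm.
Off by 3 mm total — nearest standard size.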